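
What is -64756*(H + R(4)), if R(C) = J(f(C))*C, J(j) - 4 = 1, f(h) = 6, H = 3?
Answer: -1489388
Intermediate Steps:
J(j) = 5 (J(j) = 4 + 1 = 5)
R(C) = 5*C
-64756*(H + R(4)) = -64756*(3 + 5*4) = -64756*(3 + 20) = -64756*23 = -16189*92 = -1489388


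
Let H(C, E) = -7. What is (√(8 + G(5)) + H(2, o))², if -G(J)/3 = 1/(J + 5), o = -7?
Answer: (70 - √770)²/100 ≈ 17.852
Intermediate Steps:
G(J) = -3/(5 + J) (G(J) = -3/(J + 5) = -3/(5 + J))
(√(8 + G(5)) + H(2, o))² = (√(8 - 3/(5 + 5)) - 7)² = (√(8 - 3/10) - 7)² = (√(77/10) - 7)² = (√770/10 - 7)² = (-7 + √770/10)²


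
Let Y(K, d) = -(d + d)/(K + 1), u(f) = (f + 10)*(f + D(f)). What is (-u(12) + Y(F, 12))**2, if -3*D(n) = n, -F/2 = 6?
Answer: 3655744/121 ≈ 30213.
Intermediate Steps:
F = -12 (F = -2*6 = -12)
D(n) = -n/3
u(f) = 2*f*(10 + f)/3 (u(f) = (f + 10)*(f - f/3) = (10 + f)*(2*f/3) = 2*f*(10 + f)/3)
Y(K, d) = -2*d/(1 + K)
(-u(12) + Y(F, 12))**2 = (-2*12*(10 + 12)/3 - 2*12/(1 - 12))**2 = (-2*12*22/3 - 2*12/(-11))**2 = (-1*176 - 2*12*(-1/11))**2 = (-176 + 24/11)**2 = (-1912/11)**2 = 3655744/121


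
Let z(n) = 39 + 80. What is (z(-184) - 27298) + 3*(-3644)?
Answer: -38111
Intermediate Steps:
z(n) = 119
(z(-184) - 27298) + 3*(-3644) = (119 - 27298) + 3*(-3644) = -27179 - 10932 = -38111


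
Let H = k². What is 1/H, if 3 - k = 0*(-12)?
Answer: ⅑ ≈ 0.11111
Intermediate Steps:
k = 3 (k = 3 - 0*(-12) = 3 - 1*0 = 3 + 0 = 3)
H = 9 (H = 3² = 9)
1/H = 1/9 = ⅑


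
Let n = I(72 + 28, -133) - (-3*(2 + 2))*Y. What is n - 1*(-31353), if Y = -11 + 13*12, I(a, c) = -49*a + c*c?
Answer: 45882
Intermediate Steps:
I(a, c) = c² - 49*a (I(a, c) = -49*a + c² = c² - 49*a)
Y = 145 (Y = -11 + 156 = 145)
n = 14529 (n = ((-133)² - 49*(72 + 28)) - (-3*(2 + 2))*145 = (17689 - 49*100) - (-3*4)*145 = (17689 - 4900) - (-12)*145 = 12789 - 1*(-1740) = 12789 + 1740 = 14529)
n - 1*(-31353) = 14529 - 1*(-31353) = 14529 + 31353 = 45882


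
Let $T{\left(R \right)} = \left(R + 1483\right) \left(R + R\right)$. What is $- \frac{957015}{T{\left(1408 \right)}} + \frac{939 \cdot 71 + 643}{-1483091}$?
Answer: $- \frac{1967331094837}{12073926884096} \approx -0.16294$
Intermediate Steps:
$T{\left(R \right)} = 2 R \left(1483 + R\right)$ ($T{\left(R \right)} = \left(1483 + R\right) 2 R = 2 R \left(1483 + R\right)$)
$- \frac{957015}{T{\left(1408 \right)}} + \frac{939 \cdot 71 + 643}{-1483091} = - \frac{957015}{2 \cdot 1408 \left(1483 + 1408\right)} + \frac{939 \cdot 71 + 643}{-1483091} = - \frac{957015}{2 \cdot 1408 \cdot 2891} + \left(66669 + 643\right) \left(- \frac{1}{1483091}\right) = - \frac{957015}{8141056} + 67312 \left(- \frac{1}{1483091}\right) = \left(-957015\right) \frac{1}{8141056} - \frac{67312}{1483091} = - \frac{957015}{8141056} - \frac{67312}{1483091} = - \frac{1967331094837}{12073926884096}$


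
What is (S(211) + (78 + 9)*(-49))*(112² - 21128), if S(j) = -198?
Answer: 38293224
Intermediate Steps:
(S(211) + (78 + 9)*(-49))*(112² - 21128) = (-198 + (78 + 9)*(-49))*(112² - 21128) = (-198 + 87*(-49))*(12544 - 21128) = (-198 - 4263)*(-8584) = -4461*(-8584) = 38293224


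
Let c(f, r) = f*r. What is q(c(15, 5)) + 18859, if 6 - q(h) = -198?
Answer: 19063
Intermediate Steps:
q(h) = 204 (q(h) = 6 - 1*(-198) = 6 + 198 = 204)
q(c(15, 5)) + 18859 = 204 + 18859 = 19063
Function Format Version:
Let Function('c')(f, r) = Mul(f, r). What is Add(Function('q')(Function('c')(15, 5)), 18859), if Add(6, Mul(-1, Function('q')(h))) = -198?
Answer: 19063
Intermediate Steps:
Function('q')(h) = 204 (Function('q')(h) = Add(6, Mul(-1, -198)) = Add(6, 198) = 204)
Add(Function('q')(Function('c')(15, 5)), 18859) = Add(204, 18859) = 19063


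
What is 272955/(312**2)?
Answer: 90985/32448 ≈ 2.8040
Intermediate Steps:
272955/(312**2) = 272955/97344 = 272955*(1/97344) = 90985/32448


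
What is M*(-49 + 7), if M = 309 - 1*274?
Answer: -1470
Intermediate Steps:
M = 35 (M = 309 - 274 = 35)
M*(-49 + 7) = 35*(-49 + 7) = 35*(-42) = -1470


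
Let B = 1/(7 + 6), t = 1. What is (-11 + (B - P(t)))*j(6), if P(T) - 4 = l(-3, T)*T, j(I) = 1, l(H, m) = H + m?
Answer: -168/13 ≈ -12.923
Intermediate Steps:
B = 1/13 ≈ 0.076923
P(T) = 4 + T*(-3 + T) (P(T) = 4 + (-3 + T)*T = 4 + T*(-3 + T))
(-11 + (B - P(t)))*j(6) = (-11 + (1/13 - (4 + 1*(-3 + 1))))*1 = (-11 + (1/13 - (4 + 1*(-2))))*1 = (-11 + (1/13 - (4 - 2)))*1 = (-11 + (1/13 - 1*2))*1 = (-11 + (1/13 - 2))*1 = (-11 - 25/13)*1 = -168/13*1 = -168/13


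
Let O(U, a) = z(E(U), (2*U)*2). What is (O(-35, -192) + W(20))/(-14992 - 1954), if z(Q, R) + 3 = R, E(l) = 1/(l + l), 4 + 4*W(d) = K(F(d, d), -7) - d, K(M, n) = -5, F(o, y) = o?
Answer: 601/67784 ≈ 0.0088664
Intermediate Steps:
W(d) = -9/4 - d/4 (W(d) = -1 + (-5 - d)/4 = -1 + (-5/4 - d/4) = -9/4 - d/4)
E(l) = 1/(2*l)
z(Q, R) = -3 + R
O(U, a) = -3 + 4*U (O(U, a) = -3 + (2*U)*2 = -3 + 4*U)
(O(-35, -192) + W(20))/(-14992 - 1954) = ((-3 + 4*(-35)) + (-9/4 - ¼*20))/(-14992 - 1954) = ((-3 - 140) + (-9/4 - 5))/(-16946) = (-143 - 29/4)*(-1/16946) = -601/4*(-1/16946) = 601/67784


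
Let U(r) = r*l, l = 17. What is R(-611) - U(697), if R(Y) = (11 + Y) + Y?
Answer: -13060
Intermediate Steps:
U(r) = 17*r (U(r) = r*17 = 17*r)
R(Y) = 11 + 2*Y
R(-611) - U(697) = (11 + 2*(-611)) - 17*697 = (11 - 1222) - 1*11849 = -1211 - 11849 = -13060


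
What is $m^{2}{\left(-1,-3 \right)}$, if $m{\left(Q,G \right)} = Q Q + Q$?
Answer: $0$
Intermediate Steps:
$m{\left(Q,G \right)} = Q + Q^{2}$ ($m{\left(Q,G \right)} = Q^{2} + Q = Q + Q^{2}$)
$m^{2}{\left(-1,-3 \right)} = \left(- (1 - 1)\right)^{2} = \left(\left(-1\right) 0\right)^{2} = 0^{2} = 0$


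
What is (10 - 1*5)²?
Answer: 25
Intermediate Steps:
(10 - 1*5)² = (10 - 5)² = 5² = 25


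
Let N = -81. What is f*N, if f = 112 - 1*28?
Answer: -6804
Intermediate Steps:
f = 84 (f = 112 - 28 = 84)
f*N = 84*(-81) = -6804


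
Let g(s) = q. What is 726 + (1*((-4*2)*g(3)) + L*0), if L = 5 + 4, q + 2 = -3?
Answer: 766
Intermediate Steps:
q = -5 (q = -2 - 3 = -5)
g(s) = -5
L = 9
726 + (1*((-4*2)*g(3)) + L*0) = 726 + (1*(-4*2*(-5)) + 9*0) = 726 + (1*(-8*(-5)) + 0) = 726 + (1*40 + 0) = 726 + (40 + 0) = 726 + 40 = 766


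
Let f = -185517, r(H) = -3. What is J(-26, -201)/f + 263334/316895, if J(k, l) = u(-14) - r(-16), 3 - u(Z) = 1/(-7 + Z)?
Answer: 1025871361573/1234577604015 ≈ 0.83095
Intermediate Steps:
u(Z) = 3 - 1/(-7 + Z)
J(k, l) = 127/21 (J(k, l) = (-22 + 3*(-14))/(-7 - 14) - 1*(-3) = (-22 - 42)/(-21) + 3 = -1/21*(-64) + 3 = 64/21 + 3 = 127/21)
J(-26, -201)/f + 263334/316895 = (127/21)/(-185517) + 263334/316895 = (127/21)*(-1/185517) + 263334*(1/316895) = -127/3895857 + 263334/316895 = 1025871361573/1234577604015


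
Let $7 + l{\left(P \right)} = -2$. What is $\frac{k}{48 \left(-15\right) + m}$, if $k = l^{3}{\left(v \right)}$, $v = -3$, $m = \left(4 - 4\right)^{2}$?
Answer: $\frac{81}{80} \approx 1.0125$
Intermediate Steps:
$m = 0$ ($m = 0^{2} = 0$)
$l{\left(P \right)} = -9$ ($l{\left(P \right)} = -7 - 2 = -9$)
$k = -729$ ($k = \left(-9\right)^{3} = -729$)
$\frac{k}{48 \left(-15\right) + m} = - \frac{729}{48 \left(-15\right) + 0} = - \frac{729}{-720 + 0} = - \frac{729}{-720} = \left(-729\right) \left(- \frac{1}{720}\right) = \frac{81}{80}$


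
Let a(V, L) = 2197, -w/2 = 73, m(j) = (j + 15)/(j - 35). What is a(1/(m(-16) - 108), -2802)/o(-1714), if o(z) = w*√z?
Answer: 2197*I*√1714/250244 ≈ 0.36347*I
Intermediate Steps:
m(j) = (15 + j)/(-35 + j)
w = -146 (w = -2*73 = -146)
o(z) = -146*√z
a(1/(m(-16) - 108), -2802)/o(-1714) = 2197/((-146*I*√1714)) = 2197*(I*√1714/250244) = 2197*I*√1714/250244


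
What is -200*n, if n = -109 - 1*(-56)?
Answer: 10600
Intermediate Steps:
n = -53 (n = -109 + 56 = -53)
-200*n = -200*(-53) = 10600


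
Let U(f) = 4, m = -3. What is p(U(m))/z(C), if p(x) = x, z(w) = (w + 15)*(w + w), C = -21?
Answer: 1/63 ≈ 0.015873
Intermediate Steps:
z(w) = 2*w*(15 + w) (z(w) = (15 + w)*(2*w) = 2*w*(15 + w))
p(U(m))/z(C) = 4/((2*(-21)*(15 - 21))) = 4/((2*(-21)*(-6))) = 4/252 = 4*(1/252) = 1/63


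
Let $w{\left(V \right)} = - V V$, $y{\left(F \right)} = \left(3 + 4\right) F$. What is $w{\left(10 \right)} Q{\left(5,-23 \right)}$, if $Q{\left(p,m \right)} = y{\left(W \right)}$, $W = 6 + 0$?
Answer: $-4200$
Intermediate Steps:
$W = 6$
$y{\left(F \right)} = 7 F$
$Q{\left(p,m \right)} = 42$ ($Q{\left(p,m \right)} = 7 \cdot 6 = 42$)
$w{\left(V \right)} = - V^{2}$
$w{\left(10 \right)} Q{\left(5,-23 \right)} = - 10^{2} \cdot 42 = \left(-1\right) 100 \cdot 42 = \left(-100\right) 42 = -4200$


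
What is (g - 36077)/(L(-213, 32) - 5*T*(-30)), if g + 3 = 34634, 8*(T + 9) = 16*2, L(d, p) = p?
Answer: 723/359 ≈ 2.0139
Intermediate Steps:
T = -5 (T = -9 + (16*2)/8 = -9 + (1/8)*32 = -9 + 4 = -5)
g = 34631 (g = -3 + 34634 = 34631)
(g - 36077)/(L(-213, 32) - 5*T*(-30)) = (34631 - 36077)/(32 - 5*(-5)*(-30)) = -1446/(32 + 25*(-30)) = -1446/(32 - 750) = -1446/(-718) = -1446*(-1/718) = 723/359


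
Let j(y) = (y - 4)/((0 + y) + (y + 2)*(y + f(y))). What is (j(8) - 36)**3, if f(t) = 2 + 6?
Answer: -3449795831/74088 ≈ -46564.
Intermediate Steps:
f(t) = 8
j(y) = (-4 + y)/(y + (2 + y)*(8 + y)) (j(y) = (y - 4)/((0 + y) + (y + 2)*(y + 8)) = (-4 + y)/(y + (2 + y)*(8 + y)))
(j(8) - 36)**3 = ((-4 + 8)/(16 + 8**2 + 11*8) - 36)**3 = (4/(16 + 64 + 88) - 36)**3 = (4/168 - 36)**3 = ((1/168)*4 - 36)**3 = (1/42 - 36)**3 = (-1511/42)**3 = -3449795831/74088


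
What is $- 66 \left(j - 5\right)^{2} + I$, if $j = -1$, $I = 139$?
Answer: $-2237$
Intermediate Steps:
$- 66 \left(j - 5\right)^{2} + I = - 66 \left(-1 - 5\right)^{2} + 139 = - 66 \left(-6\right)^{2} + 139 = \left(-66\right) 36 + 139 = -2376 + 139 = -2237$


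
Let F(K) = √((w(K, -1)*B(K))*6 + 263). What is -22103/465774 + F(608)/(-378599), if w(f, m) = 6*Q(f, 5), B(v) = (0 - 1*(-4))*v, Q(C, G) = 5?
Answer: -22103/465774 - √438023/378599 ≈ -0.049202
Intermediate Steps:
B(v) = 4*v (B(v) = (0 + 4)*v = 4*v)
w(f, m) = 30 (w(f, m) = 6*5 = 30)
F(K) = √(263 + 720*K) (F(K) = √((30*(4*K))*6 + 263) = √((120*K)*6 + 263) = √(720*K + 263) = √(263 + 720*K))
-22103/465774 + F(608)/(-378599) = -22103/465774 + √(263 + 720*608)/(-378599) = -22103*1/465774 + √(263 + 437760)*(-1/378599) = -22103/465774 + √438023*(-1/378599) = -22103/465774 - √438023/378599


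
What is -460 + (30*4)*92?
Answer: 10580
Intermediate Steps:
-460 + (30*4)*92 = -460 + 120*92 = -460 + 11040 = 10580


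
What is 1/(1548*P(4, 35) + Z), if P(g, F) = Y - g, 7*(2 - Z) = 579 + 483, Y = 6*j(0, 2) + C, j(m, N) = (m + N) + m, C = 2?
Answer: 7/107312 ≈ 6.5230e-5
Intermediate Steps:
j(m, N) = N + 2*m (j(m, N) = (N + m) + m = N + 2*m)
Y = 14 (Y = 6*(2 + 2*0) + 2 = 6*(2 + 0) + 2 = 6*2 + 2 = 12 + 2 = 14)
Z = -1048/7 (Z = 2 - (579 + 483)/7 = 2 - 1/7*1062 = 2 - 1062/7 = -1048/7 ≈ -149.71)
P(g, F) = 14 - g
1/(1548*P(4, 35) + Z) = 1/(1548*(14 - 1*4) - 1048/7) = 1/(1548*(14 - 4) - 1048/7) = 1/(1548*10 - 1048/7) = 1/(15480 - 1048/7) = 1/(107312/7) = 7/107312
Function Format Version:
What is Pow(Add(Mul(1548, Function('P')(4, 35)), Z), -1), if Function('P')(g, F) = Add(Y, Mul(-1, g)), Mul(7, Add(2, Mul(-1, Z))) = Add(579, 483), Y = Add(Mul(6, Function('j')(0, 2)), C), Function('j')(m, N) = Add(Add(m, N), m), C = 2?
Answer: Rational(7, 107312) ≈ 6.5230e-5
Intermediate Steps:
Function('j')(m, N) = Add(N, Mul(2, m)) (Function('j')(m, N) = Add(Add(N, m), m) = Add(N, Mul(2, m)))
Y = 14 (Y = Add(Mul(6, Add(2, Mul(2, 0))), 2) = Add(Mul(6, Add(2, 0)), 2) = Add(Mul(6, 2), 2) = Add(12, 2) = 14)
Z = Rational(-1048, 7) (Z = Add(2, Mul(Rational(-1, 7), Add(579, 483))) = Add(2, Mul(Rational(-1, 7), 1062)) = Add(2, Rational(-1062, 7)) = Rational(-1048, 7) ≈ -149.71)
Function('P')(g, F) = Add(14, Mul(-1, g))
Pow(Add(Mul(1548, Function('P')(4, 35)), Z), -1) = Pow(Add(Mul(1548, Add(14, Mul(-1, 4))), Rational(-1048, 7)), -1) = Pow(Add(Mul(1548, Add(14, -4)), Rational(-1048, 7)), -1) = Pow(Add(Mul(1548, 10), Rational(-1048, 7)), -1) = Pow(Add(15480, Rational(-1048, 7)), -1) = Pow(Rational(107312, 7), -1) = Rational(7, 107312)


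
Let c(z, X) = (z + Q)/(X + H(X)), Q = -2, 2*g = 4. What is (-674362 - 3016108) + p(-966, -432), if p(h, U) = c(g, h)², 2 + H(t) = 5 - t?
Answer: -3690470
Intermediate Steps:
g = 2 (g = (½)*4 = 2)
H(t) = 3 - t (H(t) = -2 + (5 - t) = 3 - t)
c(z, X) = -⅔ + z/3 (c(z, X) = (z - 2)/(X + (3 - X)) = (-2 + z)/3 = (-2 + z)*(⅓) = -⅔ + z/3)
p(h, U) = 0 (p(h, U) = (-⅔ + (⅓)*2)² = (-⅔ + ⅔)² = 0² = 0)
(-674362 - 3016108) + p(-966, -432) = (-674362 - 3016108) + 0 = -3690470 + 0 = -3690470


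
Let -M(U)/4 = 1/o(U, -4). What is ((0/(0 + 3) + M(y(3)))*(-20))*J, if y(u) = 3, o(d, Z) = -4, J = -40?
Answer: 800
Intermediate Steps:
M(U) = 1 (M(U) = -4/(-4) = -4*(-¼) = 1)
((0/(0 + 3) + M(y(3)))*(-20))*J = ((0/(0 + 3) + 1)*(-20))*(-40) = ((0/3 + 1)*(-20))*(-40) = (((⅓)*0 + 1)*(-20))*(-40) = ((0 + 1)*(-20))*(-40) = (1*(-20))*(-40) = -20*(-40) = 800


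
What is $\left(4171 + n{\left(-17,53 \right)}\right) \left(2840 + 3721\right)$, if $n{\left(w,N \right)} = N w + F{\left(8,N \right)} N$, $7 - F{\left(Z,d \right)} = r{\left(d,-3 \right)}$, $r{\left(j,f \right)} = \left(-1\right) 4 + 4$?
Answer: $23888601$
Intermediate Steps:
$r{\left(j,f \right)} = 0$ ($r{\left(j,f \right)} = -4 + 4 = 0$)
$F{\left(Z,d \right)} = 7$ ($F{\left(Z,d \right)} = 7 - 0 = 7 + 0 = 7$)
$n{\left(w,N \right)} = 7 N + N w$ ($n{\left(w,N \right)} = N w + 7 N = 7 N + N w$)
$\left(4171 + n{\left(-17,53 \right)}\right) \left(2840 + 3721\right) = \left(4171 + 53 \left(7 - 17\right)\right) \left(2840 + 3721\right) = \left(4171 + 53 \left(-10\right)\right) 6561 = \left(4171 - 530\right) 6561 = 3641 \cdot 6561 = 23888601$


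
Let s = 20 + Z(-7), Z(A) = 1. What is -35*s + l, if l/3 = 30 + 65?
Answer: -450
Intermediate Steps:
l = 285 (l = 3*(30 + 65) = 3*95 = 285)
s = 21 (s = 20 + 1 = 21)
-35*s + l = -35*21 + 285 = -735 + 285 = -450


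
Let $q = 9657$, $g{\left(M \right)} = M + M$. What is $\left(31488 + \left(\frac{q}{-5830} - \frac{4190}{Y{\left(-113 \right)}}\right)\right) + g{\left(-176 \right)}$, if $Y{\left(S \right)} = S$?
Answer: $\frac{20535421899}{658790} \approx 31171.0$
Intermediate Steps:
$g{\left(M \right)} = 2 M$
$\left(31488 + \left(\frac{q}{-5830} - \frac{4190}{Y{\left(-113 \right)}}\right)\right) + g{\left(-176 \right)} = \left(31488 + \left(\frac{9657}{-5830} - \frac{4190}{-113}\right)\right) + 2 \left(-176\right) = \left(31488 + \left(9657 \left(- \frac{1}{5830}\right) - - \frac{4190}{113}\right)\right) - 352 = \left(31488 + \left(- \frac{9657}{5830} + \frac{4190}{113}\right)\right) - 352 = \left(31488 + \frac{23336459}{658790}\right) - 352 = \frac{20767315979}{658790} - 352 = \frac{20535421899}{658790}$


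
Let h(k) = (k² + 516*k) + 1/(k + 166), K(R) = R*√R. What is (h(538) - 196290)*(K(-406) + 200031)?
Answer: 52211381309919/704 - 52986339147*I*√406/352 ≈ 7.4164e+10 - 3.0331e+9*I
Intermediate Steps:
K(R) = R^(3/2)
h(k) = k² + 1/(166 + k) + 516*k (h(k) = (k² + 516*k) + 1/(166 + k) = k² + 1/(166 + k) + 516*k)
(h(538) - 196290)*(K(-406) + 200031) = ((1 + 538³ + 682*538² + 85656*538)/(166 + 538) - 196290)*((-406)^(3/2) + 200031) = ((1 + 155720872 + 682*289444 + 46082928)/704 - 196290)*(-406*I*√406 + 200031) = ((1 + 155720872 + 197400808 + 46082928)/704 - 196290)*(200031 - 406*I*√406) = ((1/704)*399204609 - 196290)*(200031 - 406*I*√406) = (399204609/704 - 196290)*(200031 - 406*I*√406) = 261016449*(200031 - 406*I*√406)/704 = 52211381309919/704 - 52986339147*I*√406/352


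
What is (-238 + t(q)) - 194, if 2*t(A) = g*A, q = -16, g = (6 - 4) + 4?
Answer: -480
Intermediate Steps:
g = 6 (g = 2 + 4 = 6)
t(A) = 3*A (t(A) = (6*A)/2 = 3*A)
(-238 + t(q)) - 194 = (-238 + 3*(-16)) - 194 = (-238 - 48) - 194 = -286 - 194 = -480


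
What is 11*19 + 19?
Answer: 228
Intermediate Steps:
11*19 + 19 = 209 + 19 = 228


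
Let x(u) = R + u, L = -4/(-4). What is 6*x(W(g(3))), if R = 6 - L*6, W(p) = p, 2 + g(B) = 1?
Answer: -6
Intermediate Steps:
L = 1 (L = -4*(-¼) = 1)
g(B) = -1 (g(B) = -2 + 1 = -1)
R = 0 (R = 6 - 6 = 0)
x(u) = u (x(u) = 0 + u = u)
6*x(W(g(3))) = 6*(-1) = -6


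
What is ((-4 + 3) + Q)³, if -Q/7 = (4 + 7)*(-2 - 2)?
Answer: 28934443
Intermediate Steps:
Q = 308 (Q = -7*(4 + 7)*(-2 - 2) = -77*(-4) = -7*(-44) = 308)
((-4 + 3) + Q)³ = ((-4 + 3) + 308)³ = (-1 + 308)³ = 307³ = 28934443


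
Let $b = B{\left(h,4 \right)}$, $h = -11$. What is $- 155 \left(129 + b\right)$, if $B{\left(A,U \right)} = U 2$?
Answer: $-21235$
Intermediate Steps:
$B{\left(A,U \right)} = 2 U$
$b = 8$ ($b = 2 \cdot 4 = 8$)
$- 155 \left(129 + b\right) = - 155 \left(129 + 8\right) = \left(-155\right) 137 = -21235$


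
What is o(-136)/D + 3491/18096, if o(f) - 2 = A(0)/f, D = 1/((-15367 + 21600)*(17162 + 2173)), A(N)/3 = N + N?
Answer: 4361680874051/18096 ≈ 2.4103e+8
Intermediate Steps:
A(N) = 6*N (A(N) = 3*(N + N) = 3*(2*N) = 6*N)
D = 1/120515055 (D = 1/(6233*19335) = 1/120515055 ≈ 8.2977e-9)
o(f) = 2 (o(f) = 2 + (6*0)/f = 2 + 0/f = 2 + 0 = 2)
o(-136)/D + 3491/18096 = 2/(1/120515055) + 3491/18096 = 2*120515055 + 3491*(1/18096) = 241030110 + 3491/18096 = 4361680874051/18096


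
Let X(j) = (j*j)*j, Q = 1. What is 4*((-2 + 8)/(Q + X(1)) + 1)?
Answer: 16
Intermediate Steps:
X(j) = j³ (X(j) = j²*j = j³)
4*((-2 + 8)/(Q + X(1)) + 1) = 4*((-2 + 8)/(1 + 1³) + 1) = 4*(6/(1 + 1) + 1) = 4*(6/2 + 1) = 4*(6*(½) + 1) = 4*(3 + 1) = 4*4 = 16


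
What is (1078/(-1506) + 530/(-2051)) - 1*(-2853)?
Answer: 4404677180/1544403 ≈ 2852.0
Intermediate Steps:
(1078/(-1506) + 530/(-2051)) - 1*(-2853) = (1078*(-1/1506) + 530*(-1/2051)) + 2853 = (-539/753 - 530/2051) + 2853 = -1504579/1544403 + 2853 = 4404677180/1544403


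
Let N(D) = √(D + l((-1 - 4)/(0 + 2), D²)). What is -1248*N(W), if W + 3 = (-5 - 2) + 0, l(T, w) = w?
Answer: -3744*√10 ≈ -11840.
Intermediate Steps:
W = -10 (W = -3 + ((-5 - 2) + 0) = -3 + (-7 + 0) = -3 - 7 = -10)
N(D) = √(D + D²)
-1248*N(W) = -1248*3*√10 = -3744*√10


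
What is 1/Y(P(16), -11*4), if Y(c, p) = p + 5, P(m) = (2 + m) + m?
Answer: -1/39 ≈ -0.025641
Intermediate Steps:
P(m) = 2 + 2*m
Y(c, p) = 5 + p
1/Y(P(16), -11*4) = 1/(5 - 11*4) = 1/(5 - 44) = 1/(-39) = -1/39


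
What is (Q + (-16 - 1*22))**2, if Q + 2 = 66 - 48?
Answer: 484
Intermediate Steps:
Q = 16 (Q = -2 + (66 - 48) = -2 + 18 = 16)
(Q + (-16 - 1*22))**2 = (16 + (-16 - 1*22))**2 = (16 + (-16 - 22))**2 = (16 - 38)**2 = (-22)**2 = 484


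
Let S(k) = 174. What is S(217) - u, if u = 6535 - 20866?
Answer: 14505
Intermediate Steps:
u = -14331
S(217) - u = 174 - 1*(-14331) = 174 + 14331 = 14505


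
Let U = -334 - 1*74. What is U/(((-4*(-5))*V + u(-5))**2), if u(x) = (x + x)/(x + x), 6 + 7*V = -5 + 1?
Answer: -19992/37249 ≈ -0.53671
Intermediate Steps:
V = -10/7 (V = -6/7 + (-5 + 1)/7 = -6/7 + (1/7)*(-4) = -6/7 - 4/7 = -10/7 ≈ -1.4286)
U = -408 (U = -334 - 74 = -408)
u(x) = 1 (u(x) = (2*x)/((2*x)) = (2*x)*(1/(2*x)) = 1)
U/(((-4*(-5))*V + u(-5))**2) = -408/(-4*(-5)*(-10/7) + 1)**2 = -408/(20*(-10/7) + 1)**2 = -408/(-200/7 + 1)**2 = -408/((-193/7)**2) = -408/37249/49 = -408*49/37249 = -19992/37249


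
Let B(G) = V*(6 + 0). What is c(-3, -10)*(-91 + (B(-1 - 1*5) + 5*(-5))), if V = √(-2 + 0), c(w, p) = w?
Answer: 348 - 18*I*√2 ≈ 348.0 - 25.456*I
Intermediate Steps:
V = I*√2 (V = √(-2) = I*√2 ≈ 1.4142*I)
B(G) = 6*I*√2 (B(G) = (I*√2)*(6 + 0) = (I*√2)*6 = 6*I*√2)
c(-3, -10)*(-91 + (B(-1 - 1*5) + 5*(-5))) = -3*(-91 + (6*I*√2 + 5*(-5))) = -3*(-91 + (6*I*√2 - 25)) = -3*(-91 + (-25 + 6*I*√2)) = -3*(-116 + 6*I*√2) = 348 - 18*I*√2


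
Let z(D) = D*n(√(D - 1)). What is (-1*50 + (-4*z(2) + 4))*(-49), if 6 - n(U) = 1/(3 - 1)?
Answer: 4410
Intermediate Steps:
n(U) = 11/2 (n(U) = 6 - 1/(3 - 1) = 6 - 1/2 = 6 - 1*½ = 6 - ½ = 11/2)
z(D) = 11*D/2 (z(D) = D*(11/2) = 11*D/2)
(-1*50 + (-4*z(2) + 4))*(-49) = (-1*50 + (-22*2 + 4))*(-49) = (-50 + (-4*11 + 4))*(-49) = (-50 + (-44 + 4))*(-49) = (-50 - 40)*(-49) = -90*(-49) = 4410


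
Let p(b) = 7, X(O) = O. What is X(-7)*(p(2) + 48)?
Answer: -385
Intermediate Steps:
X(-7)*(p(2) + 48) = -7*(7 + 48) = -7*55 = -385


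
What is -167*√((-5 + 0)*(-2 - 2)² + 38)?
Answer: -167*I*√42 ≈ -1082.3*I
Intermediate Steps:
-167*√((-5 + 0)*(-2 - 2)² + 38) = -167*√(-5*(-4)² + 38) = -167*√(-5*16 + 38) = -167*√(-80 + 38) = -167*I*√42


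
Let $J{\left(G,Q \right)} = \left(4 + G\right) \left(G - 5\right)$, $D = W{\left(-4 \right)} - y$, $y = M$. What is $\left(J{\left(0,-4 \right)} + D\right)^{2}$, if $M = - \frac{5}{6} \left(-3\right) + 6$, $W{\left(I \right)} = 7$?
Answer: $\frac{1849}{4} \approx 462.25$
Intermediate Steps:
$M = \frac{17}{2}$ ($M = \left(-5\right) \frac{1}{6} \left(-3\right) + 6 = \left(- \frac{5}{6}\right) \left(-3\right) + 6 = \frac{5}{2} + 6 = \frac{17}{2} \approx 8.5$)
$y = \frac{17}{2} \approx 8.5$
$D = - \frac{3}{2}$ ($D = 7 - \frac{17}{2} = - \frac{3}{2} \approx -1.5$)
$J{\left(G,Q \right)} = \left(-5 + G\right) \left(4 + G\right)$ ($J{\left(G,Q \right)} = \left(4 + G\right) \left(-5 + G\right) = \left(-5 + G\right) \left(4 + G\right)$)
$\left(J{\left(0,-4 \right)} + D\right)^{2} = \left(\left(-20 + 0^{2} - 0\right) - \frac{3}{2}\right)^{2} = \left(\left(-20 + 0 + 0\right) - \frac{3}{2}\right)^{2} = \left(-20 - \frac{3}{2}\right)^{2} = \left(- \frac{43}{2}\right)^{2} = \frac{1849}{4}$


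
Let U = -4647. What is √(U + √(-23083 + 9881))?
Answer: √(-4647 + I*√13202) ≈ 0.8427 + 68.174*I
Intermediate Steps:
√(U + √(-23083 + 9881)) = √(-4647 + √(-23083 + 9881)) = √(-4647 + √(-13202)) = √(-4647 + I*√13202)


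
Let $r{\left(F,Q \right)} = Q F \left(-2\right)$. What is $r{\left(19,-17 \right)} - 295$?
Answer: $351$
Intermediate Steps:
$r{\left(F,Q \right)} = - 2 F Q$ ($r{\left(F,Q \right)} = Q \left(- 2 F\right) = - 2 F Q$)
$r{\left(19,-17 \right)} - 295 = \left(-2\right) 19 \left(-17\right) - 295 = 646 - 295 = 351$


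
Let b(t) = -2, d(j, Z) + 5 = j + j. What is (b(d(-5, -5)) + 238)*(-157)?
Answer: -37052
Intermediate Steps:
d(j, Z) = -5 + 2*j (d(j, Z) = -5 + (j + j) = -5 + 2*j)
(b(d(-5, -5)) + 238)*(-157) = (-2 + 238)*(-157) = 236*(-157) = -37052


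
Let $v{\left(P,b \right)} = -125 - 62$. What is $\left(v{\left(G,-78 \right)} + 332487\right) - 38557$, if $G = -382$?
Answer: $293743$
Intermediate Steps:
$v{\left(P,b \right)} = -187$
$\left(v{\left(G,-78 \right)} + 332487\right) - 38557 = \left(-187 + 332487\right) - 38557 = 332300 - 38557 = 293743$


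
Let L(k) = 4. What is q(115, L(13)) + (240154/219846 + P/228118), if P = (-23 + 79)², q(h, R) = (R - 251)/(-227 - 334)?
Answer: 29963873762/19376456979 ≈ 1.5464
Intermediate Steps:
q(h, R) = 251/561 - R/561 (q(h, R) = (-251 + R)/(-561) = (-251 + R)*(-1/561) = 251/561 - R/561)
P = 3136 (P = 56² = 3136)
q(115, L(13)) + (240154/219846 + P/228118) = (251/561 - 1/561*4) + (240154/219846 + 3136/228118) = (251/561 - 4/561) + (240154*(1/219846) + 3136*(1/228118)) = 247/561 + (120077/109923 + 1568/114059) = 247/561 + 1260747437/1139791587 = 29963873762/19376456979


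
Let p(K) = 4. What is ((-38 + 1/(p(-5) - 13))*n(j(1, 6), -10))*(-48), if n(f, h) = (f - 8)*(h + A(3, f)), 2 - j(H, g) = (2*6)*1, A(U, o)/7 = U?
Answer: -362208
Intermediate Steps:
A(U, o) = 7*U
j(H, g) = -10 (j(H, g) = 2 - 2*6 = 2 - 12 = -10)
n(f, h) = (-8 + f)*(21 + h) (n(f, h) = (f - 8)*(h + 7*3) = (-8 + f)*(h + 21) = (-8 + f)*(21 + h))
((-38 + 1/(p(-5) - 13))*n(j(1, 6), -10))*(-48) = ((-38 + 1/(4 - 13))*(-168 - 8*(-10) + 21*(-10) - 10*(-10)))*(-48) = ((-38 + 1/(-9))*(-168 + 80 - 210 + 100))*(-48) = ((-38 - 1/9)*(-198))*(-48) = -343/9*(-198)*(-48) = 7546*(-48) = -362208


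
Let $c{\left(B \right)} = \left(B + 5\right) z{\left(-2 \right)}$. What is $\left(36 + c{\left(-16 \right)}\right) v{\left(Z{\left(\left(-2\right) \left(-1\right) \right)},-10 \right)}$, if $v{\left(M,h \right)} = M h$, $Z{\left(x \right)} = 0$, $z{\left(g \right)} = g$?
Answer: $0$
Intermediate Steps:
$c{\left(B \right)} = -10 - 2 B$ ($c{\left(B \right)} = \left(B + 5\right) \left(-2\right) = \left(5 + B\right) \left(-2\right) = -10 - 2 B$)
$\left(36 + c{\left(-16 \right)}\right) v{\left(Z{\left(\left(-2\right) \left(-1\right) \right)},-10 \right)} = \left(36 - -22\right) 0 \left(-10\right) = \left(36 + \left(-10 + 32\right)\right) 0 = \left(36 + 22\right) 0 = 58 \cdot 0 = 0$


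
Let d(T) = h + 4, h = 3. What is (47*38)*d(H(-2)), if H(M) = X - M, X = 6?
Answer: 12502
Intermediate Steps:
H(M) = 6 - M
d(T) = 7 (d(T) = 3 + 4 = 7)
(47*38)*d(H(-2)) = (47*38)*7 = 1786*7 = 12502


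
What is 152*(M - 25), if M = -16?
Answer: -6232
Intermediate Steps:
152*(M - 25) = 152*(-16 - 25) = 152*(-41) = -6232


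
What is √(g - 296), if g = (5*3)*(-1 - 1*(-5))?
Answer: 2*I*√59 ≈ 15.362*I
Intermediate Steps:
g = 60 (g = 15*(-1 + 5) = 15*4 = 60)
√(g - 296) = √(60 - 296) = √(-236) = 2*I*√59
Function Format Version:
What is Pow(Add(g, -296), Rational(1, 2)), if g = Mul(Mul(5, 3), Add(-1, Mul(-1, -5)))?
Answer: Mul(2, I, Pow(59, Rational(1, 2))) ≈ Mul(15.362, I)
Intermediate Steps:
g = 60 (g = Mul(15, Add(-1, 5)) = Mul(15, 4) = 60)
Pow(Add(g, -296), Rational(1, 2)) = Pow(Add(60, -296), Rational(1, 2)) = Pow(-236, Rational(1, 2)) = Mul(2, I, Pow(59, Rational(1, 2)))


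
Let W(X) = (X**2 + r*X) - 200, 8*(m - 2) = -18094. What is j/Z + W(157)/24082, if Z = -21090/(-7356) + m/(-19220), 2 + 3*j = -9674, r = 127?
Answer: -5481392264635966/5080971125361 ≈ -1078.8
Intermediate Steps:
m = -9039/4 (m = 2 + (1/8)*(-18094) = 2 - 9047/4 = -9039/4 ≈ -2259.8)
W(X) = -200 + X**2 + 127*X (W(X) = (X**2 + 127*X) - 200 = -200 + X**2 + 127*X)
j = -9676/3 (j = -2/3 + (1/3)*(-9674) = -2/3 - 9674/3 = -9676/3 ≈ -3225.3)
Z = 140657507/47127440 (Z = -21090/(-7356) - 9039/4/(-19220) = -21090*(-1/7356) - 9039/4*(-1/19220) = 3515/1226 + 9039/76880 = 140657507/47127440 ≈ 2.9846)
j/Z + W(157)/24082 = -9676/(3*140657507/47127440) + (-200 + 157**2 + 127*157)/24082 = -9676/3*47127440/140657507 + (-200 + 24649 + 19939)*(1/24082) = -456005109440/421972521 + 44388*(1/24082) = -456005109440/421972521 + 22194/12041 = -5481392264635966/5080971125361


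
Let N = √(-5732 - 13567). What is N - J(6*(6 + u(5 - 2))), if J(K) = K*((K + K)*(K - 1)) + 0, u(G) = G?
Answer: -309096 + I*√19299 ≈ -3.091e+5 + 138.92*I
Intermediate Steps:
J(K) = 2*K²*(-1 + K) (J(K) = K*((2*K)*(-1 + K)) + 0 = K*(2*K*(-1 + K)) + 0 = 2*K²*(-1 + K) + 0 = 2*K²*(-1 + K))
N = I*√19299 (N = √(-19299) = I*√19299 ≈ 138.92*I)
N - J(6*(6 + u(5 - 2))) = I*√19299 - 2*(6*(6 + (5 - 2)))²*(-1 + 6*(6 + (5 - 2))) = I*√19299 - 2*(6*(6 + 3))²*(-1 + 6*(6 + 3)) = I*√19299 - 2*(6*9)²*(-1 + 6*9) = I*√19299 - 2*54²*(-1 + 54) = I*√19299 - 2*2916*53 = I*√19299 - 1*309096 = I*√19299 - 309096 = -309096 + I*√19299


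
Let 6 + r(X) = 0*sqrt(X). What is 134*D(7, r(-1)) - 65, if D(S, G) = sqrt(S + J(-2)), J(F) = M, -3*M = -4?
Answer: -65 + 670*sqrt(3)/3 ≈ 321.82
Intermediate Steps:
r(X) = -6 (r(X) = -6 + 0*sqrt(X) = -6 + 0 = -6)
M = 4/3 (M = -1/3*(-4) = 4/3 ≈ 1.3333)
J(F) = 4/3
D(S, G) = sqrt(4/3 + S) (D(S, G) = sqrt(S + 4/3) = sqrt(4/3 + S))
134*D(7, r(-1)) - 65 = 134*(sqrt(12 + 9*7)/3) - 65 = 134*(sqrt(12 + 63)/3) - 65 = 134*(sqrt(75)/3) - 65 = 134*((5*sqrt(3))/3) - 65 = 134*(5*sqrt(3)/3) - 65 = 670*sqrt(3)/3 - 65 = -65 + 670*sqrt(3)/3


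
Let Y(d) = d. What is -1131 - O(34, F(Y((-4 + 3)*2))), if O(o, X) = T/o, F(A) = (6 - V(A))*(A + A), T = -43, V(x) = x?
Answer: -38411/34 ≈ -1129.7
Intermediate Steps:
F(A) = 2*A*(6 - A) (F(A) = (6 - A)*(A + A) = (6 - A)*(2*A) = 2*A*(6 - A))
O(o, X) = -43/o
-1131 - O(34, F(Y((-4 + 3)*2))) = -1131 - (-43)/34 = -1131 - 1*(-43/34) = -1131 + 43/34 = -38411/34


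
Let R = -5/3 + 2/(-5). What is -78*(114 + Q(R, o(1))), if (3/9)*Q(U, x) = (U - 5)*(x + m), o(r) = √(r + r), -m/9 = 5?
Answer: -83304 + 8268*√2/5 ≈ -80966.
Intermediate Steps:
R = -31/15 (R = -5*⅓ + 2*(-⅕) = -5/3 - ⅖ = -31/15 ≈ -2.0667)
m = -45 (m = -9*5 = -45)
o(r) = √2*√r (o(r) = √(2*r) = √2*√r)
Q(U, x) = 3*(-45 + x)*(-5 + U) (Q(U, x) = 3*((U - 5)*(x - 45)) = 3*((-5 + U)*(-45 + x)) = 3*((-45 + x)*(-5 + U)) = 3*(-45 + x)*(-5 + U))
-78*(114 + Q(R, o(1))) = -78*(114 + (675 - 135*(-31/15) - 15*√2*√1 + 3*(-31/15)*(√2*√1))) = -78*(114 + (675 + 279 - 15*√2 + 3*(-31/15)*(√2*1))) = -78*(114 + (675 + 279 - 15*√2 + 3*(-31/15)*√2)) = -78*(114 + (675 + 279 - 15*√2 - 31*√2/5)) = -78*(114 + (954 - 106*√2/5)) = -78*(1068 - 106*√2/5) = -83304 + 8268*√2/5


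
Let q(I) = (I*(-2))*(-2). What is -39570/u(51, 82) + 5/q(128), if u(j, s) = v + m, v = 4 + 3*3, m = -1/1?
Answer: -1688315/512 ≈ -3297.5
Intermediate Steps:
m = -1 (m = -1*1 = -1)
v = 13 (v = 4 + 9 = 13)
u(j, s) = 12 (u(j, s) = 13 - 1 = 12)
q(I) = 4*I (q(I) = -2*I*(-2) = 4*I)
-39570/u(51, 82) + 5/q(128) = -39570/12 + 5/((4*128)) = -39570*1/12 + 5/512 = -6595/2 + 5*(1/512) = -6595/2 + 5/512 = -1688315/512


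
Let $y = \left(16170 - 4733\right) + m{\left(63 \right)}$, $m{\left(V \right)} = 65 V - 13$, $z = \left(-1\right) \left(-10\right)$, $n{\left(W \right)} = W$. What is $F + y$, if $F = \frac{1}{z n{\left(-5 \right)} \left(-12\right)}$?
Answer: $\frac{9311401}{600} \approx 15519.0$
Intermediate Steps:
$z = 10$
$m{\left(V \right)} = -13 + 65 V$
$F = \frac{1}{600}$ ($F = \frac{1}{10 \left(-5\right) \left(-12\right)} = \frac{1}{\left(-50\right) \left(-12\right)} = \frac{1}{600} \approx 0.0016667$)
$y = 15519$ ($y = \left(16170 - 4733\right) + \left(-13 + 65 \cdot 63\right) = 11437 + \left(-13 + 4095\right) = 11437 + 4082 = 15519$)
$F + y = \frac{1}{600} + 15519 = \frac{9311401}{600}$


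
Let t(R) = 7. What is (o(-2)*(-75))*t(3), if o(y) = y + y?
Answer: 2100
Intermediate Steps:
o(y) = 2*y
(o(-2)*(-75))*t(3) = ((2*(-2))*(-75))*7 = -4*(-75)*7 = 300*7 = 2100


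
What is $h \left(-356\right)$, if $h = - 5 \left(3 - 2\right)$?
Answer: $1780$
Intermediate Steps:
$h = -5$ ($h = \left(-5\right) 1 = -5$)
$h \left(-356\right) = \left(-5\right) \left(-356\right) = 1780$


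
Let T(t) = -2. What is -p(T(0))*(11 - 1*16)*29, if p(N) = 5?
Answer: 725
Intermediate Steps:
-p(T(0))*(11 - 1*16)*29 = -5*(11 - 1*16)*29 = -5*(11 - 16)*29 = -5*(-5)*29 = -(-25)*29 = -1*(-725) = 725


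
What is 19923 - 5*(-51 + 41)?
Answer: 19973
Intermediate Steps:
19923 - 5*(-51 + 41) = 19923 - 5*(-10) = 19923 + 50 = 19973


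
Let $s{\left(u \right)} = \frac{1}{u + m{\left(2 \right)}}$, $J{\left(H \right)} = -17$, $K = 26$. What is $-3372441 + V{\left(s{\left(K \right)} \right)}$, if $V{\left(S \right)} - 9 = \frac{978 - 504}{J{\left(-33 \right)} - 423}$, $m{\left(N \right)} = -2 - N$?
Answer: $- \frac{741935277}{220} \approx -3.3724 \cdot 10^{6}$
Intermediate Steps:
$s{\left(u \right)} = \frac{1}{-4 + u}$ ($s{\left(u \right)} = \frac{1}{u - 4} = \frac{1}{-4 + u}$)
$V{\left(S \right)} = \frac{1743}{220}$ ($V{\left(S \right)} = 9 + \frac{978 - 504}{-17 - 423} = 9 + \frac{474}{-440} = 9 + 474 \left(- \frac{1}{440}\right) = 9 - \frac{237}{220} = \frac{1743}{220}$)
$-3372441 + V{\left(s{\left(K \right)} \right)} = -3372441 + \frac{1743}{220} = - \frac{741935277}{220}$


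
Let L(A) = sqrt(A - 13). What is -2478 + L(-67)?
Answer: -2478 + 4*I*sqrt(5) ≈ -2478.0 + 8.9443*I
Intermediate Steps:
L(A) = sqrt(-13 + A)
-2478 + L(-67) = -2478 + sqrt(-13 - 67) = -2478 + sqrt(-80) = -2478 + 4*I*sqrt(5)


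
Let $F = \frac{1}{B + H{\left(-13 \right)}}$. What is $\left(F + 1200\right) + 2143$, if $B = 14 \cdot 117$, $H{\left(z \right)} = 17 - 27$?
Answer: $\frac{5442405}{1628} \approx 3343.0$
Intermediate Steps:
$H{\left(z \right)} = -10$ ($H{\left(z \right)} = 17 - 27 = -10$)
$B = 1638$
$F = \frac{1}{1628}$ ($F = \frac{1}{1638 - 10} = \frac{1}{1628} \approx 0.00061425$)
$\left(F + 1200\right) + 2143 = \left(\frac{1}{1628} + 1200\right) + 2143 = \frac{1953601}{1628} + 2143 = \frac{5442405}{1628}$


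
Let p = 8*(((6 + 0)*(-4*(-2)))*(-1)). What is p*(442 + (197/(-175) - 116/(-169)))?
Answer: -5014716288/29575 ≈ -1.6956e+5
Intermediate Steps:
p = -384 (p = 8*((6*8)*(-1)) = 8*(48*(-1)) = 8*(-48) = -384)
p*(442 + (197/(-175) - 116/(-169))) = -384*(442 + (197/(-175) - 116/(-169))) = -384*(442 + (197*(-1/175) - 116*(-1/169))) = -384*(442 + (-197/175 + 116/169)) = -384*(442 - 12993/29575) = -384*13059157/29575 = -5014716288/29575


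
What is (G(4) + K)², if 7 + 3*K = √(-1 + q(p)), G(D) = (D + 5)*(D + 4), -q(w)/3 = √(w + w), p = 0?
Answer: (209 + I)²/9 ≈ 4853.3 + 46.444*I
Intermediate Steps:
q(w) = -3*√2*√w (q(w) = -3*√(w + w) = -3*√2*√w)
G(D) = (4 + D)*(5 + D) (G(D) = (5 + D)*(4 + D) = (4 + D)*(5 + D))
K = -7/3 + I/3 (K = -7/3 + √(-1 - 3*√2*√0)/3 = -7/3 + √(-1 - 3*√2*0)/3 = -7/3 + √(-1 + 0)/3 = -7/3 + √(-1)/3 = -7/3 + I/3 ≈ -2.3333 + 0.33333*I)
(G(4) + K)² = ((20 + 4² + 9*4) + (-7/3 + I/3))² = ((20 + 16 + 36) + (-7/3 + I/3))² = (72 + (-7/3 + I/3))² = (209/3 + I/3)²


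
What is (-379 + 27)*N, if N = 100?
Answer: -35200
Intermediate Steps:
(-379 + 27)*N = (-379 + 27)*100 = -352*100 = -35200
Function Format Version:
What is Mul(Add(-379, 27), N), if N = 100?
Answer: -35200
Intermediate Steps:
Mul(Add(-379, 27), N) = Mul(Add(-379, 27), 100) = Mul(-352, 100) = -35200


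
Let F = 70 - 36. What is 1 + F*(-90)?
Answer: -3059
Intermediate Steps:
F = 34
1 + F*(-90) = 1 + 34*(-90) = 1 - 3060 = -3059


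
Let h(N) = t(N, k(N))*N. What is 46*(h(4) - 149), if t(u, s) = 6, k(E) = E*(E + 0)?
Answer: -5750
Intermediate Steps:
k(E) = E² (k(E) = E*E = E²)
h(N) = 6*N
46*(h(4) - 149) = 46*(6*4 - 149) = 46*(24 - 149) = 46*(-125) = -5750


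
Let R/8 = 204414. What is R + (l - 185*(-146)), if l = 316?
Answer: 1662638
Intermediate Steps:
R = 1635312 (R = 8*204414 = 1635312)
R + (l - 185*(-146)) = 1635312 + (316 - 185*(-146)) = 1635312 + (316 + 27010) = 1635312 + 27326 = 1662638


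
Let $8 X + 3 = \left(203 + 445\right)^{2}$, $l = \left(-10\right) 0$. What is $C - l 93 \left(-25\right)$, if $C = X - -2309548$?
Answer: $\frac{18896285}{8} \approx 2.362 \cdot 10^{6}$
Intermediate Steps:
$l = 0$
$X = \frac{419901}{8}$ ($X = - \frac{3}{8} + \frac{\left(203 + 445\right)^{2}}{8} = - \frac{3}{8} + \frac{648^{2}}{8} = - \frac{3}{8} + \frac{1}{8} \cdot 419904 = - \frac{3}{8} + 52488 = \frac{419901}{8} \approx 52488.0$)
$C = \frac{18896285}{8}$ ($C = \frac{419901}{8} - -2309548 = \frac{419901}{8} + 2309548 = \frac{18896285}{8} \approx 2.362 \cdot 10^{6}$)
$C - l 93 \left(-25\right) = \frac{18896285}{8} - 0 \cdot 93 \left(-25\right) = \frac{18896285}{8} - 0 \left(-25\right) = \frac{18896285}{8} - 0 = \frac{18896285}{8} + 0 = \frac{18896285}{8}$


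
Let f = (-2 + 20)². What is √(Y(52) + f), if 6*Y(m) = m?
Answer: √2994/3 ≈ 18.239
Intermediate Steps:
f = 324 (f = 18² = 324)
Y(m) = m/6
√(Y(52) + f) = √((⅙)*52 + 324) = √(26/3 + 324) = √(998/3) = √2994/3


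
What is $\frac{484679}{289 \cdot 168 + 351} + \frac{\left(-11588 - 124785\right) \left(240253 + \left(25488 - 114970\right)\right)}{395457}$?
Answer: $- \frac{335102496595382}{6446344557} \approx -51983.0$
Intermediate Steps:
$\frac{484679}{289 \cdot 168 + 351} + \frac{\left(-11588 - 124785\right) \left(240253 + \left(25488 - 114970\right)\right)}{395457} = \frac{484679}{48552 + 351} + - 136373 \left(240253 - 89482\right) \frac{1}{395457} = \frac{484679}{48903} + \left(-136373\right) 150771 \cdot \frac{1}{395457} = 484679 \cdot \frac{1}{48903} - \frac{6853697861}{131819} = \frac{484679}{48903} - \frac{6853697861}{131819} = - \frac{335102496595382}{6446344557}$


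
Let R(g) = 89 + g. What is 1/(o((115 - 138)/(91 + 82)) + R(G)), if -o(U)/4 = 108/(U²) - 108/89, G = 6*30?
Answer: -47081/1137816875 ≈ -4.1378e-5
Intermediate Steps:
G = 180
o(U) = 432/89 - 432/U² (o(U) = -4*(108/(U²) - 108/89) = -4*(108/U² - 108*1/89) = -4*(108/U² - 108/89) = -4*(-108/89 + 108/U²) = 432/89 - 432/U²)
1/(o((115 - 138)/(91 + 82)) + R(G)) = 1/((432/89 - 432*(91 + 82)²/(115 - 138)²) + (89 + 180)) = 1/((432/89 - 432/(-23/173)²) + 269) = 1/((432/89 - 432*29929/529) + 269) = 1/((432/89 - 12929328/529) + 269) = 1/(-1150481664/47081 + 269) = 1/(-1137816875/47081) = -47081/1137816875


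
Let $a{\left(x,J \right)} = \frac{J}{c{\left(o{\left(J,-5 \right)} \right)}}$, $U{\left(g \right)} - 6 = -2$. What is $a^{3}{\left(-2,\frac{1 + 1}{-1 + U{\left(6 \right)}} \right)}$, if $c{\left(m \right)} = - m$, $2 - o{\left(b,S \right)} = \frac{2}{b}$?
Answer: $\frac{8}{27} \approx 0.2963$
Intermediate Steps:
$o{\left(b,S \right)} = 2 - \frac{2}{b}$
$U{\left(g \right)} = 4$ ($U{\left(g \right)} = 6 - 2 = 4$)
$a{\left(x,J \right)} = \frac{J}{-2 + \frac{2}{J}}$ ($a{\left(x,J \right)} = \frac{J}{\left(-1\right) \left(2 - \frac{2}{J}\right)} = \frac{J}{-2 + \frac{2}{J}}$)
$a^{3}{\left(-2,\frac{1 + 1}{-1 + U{\left(6 \right)}} \right)} = \left(- \frac{\left(\frac{1 + 1}{-1 + 4}\right)^{2}}{-2 + 2 \frac{1 + 1}{-1 + 4}}\right)^{3} = \left(- \frac{\left(\frac{2}{3}\right)^{2}}{-2 + 2 \cdot \frac{2}{3}}\right)^{3} = \left(\left(-1\right) \frac{4}{9} \frac{1}{-2 + \frac{4}{3}}\right)^{3} = \left(\left(-1\right) \frac{4}{9} \frac{1}{- \frac{2}{3}}\right)^{3} = \left(\left(-1\right) \frac{4}{9} \left(- \frac{3}{2}\right)\right)^{3} = \left(\frac{2}{3}\right)^{3} = \frac{8}{27}$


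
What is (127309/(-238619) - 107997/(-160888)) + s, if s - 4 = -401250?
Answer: -15404203284509561/38390933672 ≈ -4.0125e+5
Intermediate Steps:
s = -401246 (s = 4 - 401250 = -401246)
(127309/(-238619) - 107997/(-160888)) + s = (127309/(-238619) - 107997/(-160888)) - 401246 = (127309*(-1/238619) - 107997*(-1/160888)) - 401246 = (-127309/238619 + 107997/160888) - 401246 = 5287645751/38390933672 - 401246 = -15404203284509561/38390933672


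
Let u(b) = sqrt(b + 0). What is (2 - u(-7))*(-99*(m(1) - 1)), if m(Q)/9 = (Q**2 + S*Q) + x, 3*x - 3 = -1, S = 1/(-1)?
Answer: -990 + 495*I*sqrt(7) ≈ -990.0 + 1309.6*I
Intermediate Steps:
S = -1 (S = 1*(-1) = -1)
x = 2/3 (x = 1 + (1/3)*(-1) = 1 - 1/3 = 2/3 ≈ 0.66667)
m(Q) = 6 - 9*Q + 9*Q**2 (m(Q) = 9*((Q**2 - Q) + 2/3) = 9*(2/3 + Q**2 - Q) = 6 - 9*Q + 9*Q**2)
u(b) = sqrt(b)
(2 - u(-7))*(-99*(m(1) - 1)) = (2 - sqrt(-7))*(-99*((6 - 9*1 + 9*1**2) - 1)) = (2 - I*sqrt(7))*(-99*((6 - 9 + 9*1) - 1)) = (2 - I*sqrt(7))*(-99*((6 - 9 + 9) - 1)) = (2 - I*sqrt(7))*(-99*(6 - 1)) = (2 - I*sqrt(7))*(-99*5) = (2 - I*sqrt(7))*(-495) = -990 + 495*I*sqrt(7)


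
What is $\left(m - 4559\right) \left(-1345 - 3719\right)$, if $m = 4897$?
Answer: $-1711632$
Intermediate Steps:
$\left(m - 4559\right) \left(-1345 - 3719\right) = \left(4897 - 4559\right) \left(-1345 - 3719\right) = 338 \left(-5064\right) = -1711632$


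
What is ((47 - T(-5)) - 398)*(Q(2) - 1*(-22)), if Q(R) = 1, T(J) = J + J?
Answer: -7843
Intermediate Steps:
T(J) = 2*J
((47 - T(-5)) - 398)*(Q(2) - 1*(-22)) = ((47 - 2*(-5)) - 398)*(1 - 1*(-22)) = ((47 - 1*(-10)) - 398)*(1 + 22) = ((47 + 10) - 398)*23 = (57 - 398)*23 = -341*23 = -7843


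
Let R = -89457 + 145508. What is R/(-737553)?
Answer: -56051/737553 ≈ -0.075996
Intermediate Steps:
R = 56051
R/(-737553) = 56051/(-737553) = 56051*(-1/737553) = -56051/737553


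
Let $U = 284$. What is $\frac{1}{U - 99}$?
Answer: $\frac{1}{185} \approx 0.0054054$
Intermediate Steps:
$\frac{1}{U - 99} = \frac{1}{284 - 99} = \frac{1}{185}$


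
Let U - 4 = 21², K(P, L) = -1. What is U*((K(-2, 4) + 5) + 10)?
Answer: 6230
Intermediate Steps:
U = 445 (U = 4 + 21² = 4 + 441 = 445)
U*((K(-2, 4) + 5) + 10) = 445*((-1 + 5) + 10) = 445*(4 + 10) = 445*14 = 6230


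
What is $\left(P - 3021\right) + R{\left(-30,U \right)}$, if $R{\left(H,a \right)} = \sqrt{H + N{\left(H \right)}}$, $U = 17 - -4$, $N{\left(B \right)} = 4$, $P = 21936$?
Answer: $18915 + i \sqrt{26} \approx 18915.0 + 5.099 i$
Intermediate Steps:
$U = 21$ ($U = 17 + 4 = 21$)
$R{\left(H,a \right)} = \sqrt{4 + H}$ ($R{\left(H,a \right)} = \sqrt{H + 4} = \sqrt{4 + H}$)
$\left(P - 3021\right) + R{\left(-30,U \right)} = \left(21936 - 3021\right) + \sqrt{4 - 30} = 18915 + \sqrt{-26} = 18915 + i \sqrt{26}$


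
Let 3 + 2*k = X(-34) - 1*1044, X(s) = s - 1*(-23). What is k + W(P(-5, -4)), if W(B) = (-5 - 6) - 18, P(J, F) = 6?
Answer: -558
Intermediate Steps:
X(s) = 23 + s (X(s) = s + 23 = 23 + s)
W(B) = -29 (W(B) = -11 - 18 = -29)
k = -529 (k = -3/2 + ((23 - 34) - 1*1044)/2 = -3/2 + (-11 - 1044)/2 = -3/2 + (½)*(-1055) = -3/2 - 1055/2 = -529)
k + W(P(-5, -4)) = -529 - 29 = -558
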